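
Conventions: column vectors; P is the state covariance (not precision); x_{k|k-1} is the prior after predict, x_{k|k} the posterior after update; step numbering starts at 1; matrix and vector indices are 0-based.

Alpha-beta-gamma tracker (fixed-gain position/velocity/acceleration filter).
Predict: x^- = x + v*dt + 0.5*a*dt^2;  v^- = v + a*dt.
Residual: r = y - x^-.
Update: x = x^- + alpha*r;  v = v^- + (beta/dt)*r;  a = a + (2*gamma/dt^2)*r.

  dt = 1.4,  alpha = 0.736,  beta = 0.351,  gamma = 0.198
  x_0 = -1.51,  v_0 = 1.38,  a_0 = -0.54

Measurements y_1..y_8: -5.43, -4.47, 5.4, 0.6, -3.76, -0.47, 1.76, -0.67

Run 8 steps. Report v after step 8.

step 1: x_pred=-0.1072  r=-5.3228  x^+=-4.0248  v^+=-0.7105  a^+=-1.6154
step 2: x_pred=-6.6026  r=2.1326  x^+=-5.0330  v^+=-2.4374  a^+=-1.1846
step 3: x_pred=-9.6063  r=15.0063  x^+=1.4383  v^+=-0.3335  a^+=1.8473
step 4: x_pred=2.7818  r=-2.1818  x^+=1.1760  v^+=1.7057  a^+=1.4065
step 5: x_pred=4.9424  r=-8.7024  x^+=-1.4626  v^+=1.4930  a^+=-0.3517
step 6: x_pred=0.2830  r=-0.7530  x^+=-0.2712  v^+=0.8118  a^+=-0.5039
step 7: x_pred=0.3716  r=1.3884  x^+=1.3934  v^+=0.4545  a^+=-0.2233
step 8: x_pred=1.8109  r=-2.4809  x^+=-0.0150  v^+=-0.4802  a^+=-0.7246

v_post = -0.4802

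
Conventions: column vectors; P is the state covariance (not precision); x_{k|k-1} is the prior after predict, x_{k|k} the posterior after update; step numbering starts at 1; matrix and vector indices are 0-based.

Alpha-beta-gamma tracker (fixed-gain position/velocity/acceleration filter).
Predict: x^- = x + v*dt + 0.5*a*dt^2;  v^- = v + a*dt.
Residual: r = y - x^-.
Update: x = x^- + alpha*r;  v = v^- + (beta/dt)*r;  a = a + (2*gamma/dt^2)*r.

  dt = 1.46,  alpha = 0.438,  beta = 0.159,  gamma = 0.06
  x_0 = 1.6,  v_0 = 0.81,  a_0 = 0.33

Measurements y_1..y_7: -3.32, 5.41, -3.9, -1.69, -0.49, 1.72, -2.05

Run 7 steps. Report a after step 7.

step 1: x_pred=3.1343  r=-6.4543  x^+=0.3073  v^+=0.5889  a^+=-0.0334
step 2: x_pred=1.1316  r=4.2784  x^+=3.0055  v^+=1.0061  a^+=0.2075
step 3: x_pred=4.6957  r=-8.5957  x^+=0.9308  v^+=0.3730  a^+=-0.2764
step 4: x_pred=1.1808  r=-2.8708  x^+=-0.0766  v^+=-0.3432  a^+=-0.4380
step 5: x_pred=-1.0445  r=0.5545  x^+=-0.8016  v^+=-0.9223  a^+=-0.4068
step 6: x_pred=-2.5817  r=4.3017  x^+=-0.6975  v^+=-1.0477  a^+=-0.1646
step 7: x_pred=-2.4027  r=0.3527  x^+=-2.2482  v^+=-1.2497  a^+=-0.1448

a_post = -0.1448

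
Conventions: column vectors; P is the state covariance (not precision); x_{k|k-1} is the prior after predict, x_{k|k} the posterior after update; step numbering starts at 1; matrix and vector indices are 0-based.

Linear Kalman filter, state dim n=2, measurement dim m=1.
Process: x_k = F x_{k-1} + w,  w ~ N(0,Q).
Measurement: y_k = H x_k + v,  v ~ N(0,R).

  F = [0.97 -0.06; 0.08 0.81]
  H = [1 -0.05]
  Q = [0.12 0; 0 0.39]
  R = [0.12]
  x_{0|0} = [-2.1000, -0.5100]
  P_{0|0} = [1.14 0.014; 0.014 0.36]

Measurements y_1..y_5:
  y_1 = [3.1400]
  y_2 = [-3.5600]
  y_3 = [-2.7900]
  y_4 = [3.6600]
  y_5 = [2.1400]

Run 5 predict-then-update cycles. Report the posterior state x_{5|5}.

x_post = [1.8255, -0.8868]

step 1: x^-=[-2.0064, -0.5811]  P^-=[1.1923 0.0819; 0.0819 0.6353]  S=[1.3057]  K=[0.9100; 0.0384]  nu=[5.1173]  x^+=[2.6505, -0.3846]  P^+=[0.1110 0.0363; 0.0363 0.6334]
step 2: x^-=[2.5940, -0.0995]  P^-=[0.2225 0.0062; 0.0062 0.8110]  S=[0.3439]  K=[0.6461; -0.1000]  nu=[-6.1590]  x^+=[-1.3852, 0.5163]  P^+=[0.0789 0.0284; 0.0284 0.8075]
step 3: x^-=[-1.3746, 0.3074]  P^-=[0.1939 -0.0110; -0.0110 0.9240]  S=[0.3173]  K=[0.6128; -0.1801]  nu=[-1.4000]  x^+=[-2.2325, 0.5596]  P^+=[0.0747 0.0241; 0.0241 0.9137]
step 4: x^-=[-2.1991, 0.2747]  P^-=[0.1908 -0.0198; -0.0198 0.9931]  S=[0.3153]  K=[0.6084; -0.2203]  nu=[5.8729]  x^+=[1.3737, -1.0193]  P^+=[0.0741 0.0224; 0.0224 0.9778]
step 5: x^-=[1.3936, -0.7158]  P^-=[0.1907 -0.0242; -0.0242 1.0349]  S=[0.3157]  K=[0.6078; -0.2407]  nu=[0.7106]  x^+=[1.8255, -0.8868]  P^+=[0.0740 0.0219; 0.0219 1.0166]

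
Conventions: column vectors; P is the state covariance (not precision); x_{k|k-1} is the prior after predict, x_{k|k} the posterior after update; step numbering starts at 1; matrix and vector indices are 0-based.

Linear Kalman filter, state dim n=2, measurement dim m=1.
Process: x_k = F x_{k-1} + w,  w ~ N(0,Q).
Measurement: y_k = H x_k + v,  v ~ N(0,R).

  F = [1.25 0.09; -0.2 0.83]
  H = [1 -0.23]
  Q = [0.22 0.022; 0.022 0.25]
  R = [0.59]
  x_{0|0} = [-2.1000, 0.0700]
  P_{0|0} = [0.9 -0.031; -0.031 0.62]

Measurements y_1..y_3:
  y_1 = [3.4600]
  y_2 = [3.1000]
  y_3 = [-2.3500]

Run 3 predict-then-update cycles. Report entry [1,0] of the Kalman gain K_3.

step 1: x^-=[-2.6187, 0.4781]  P^-=[1.6243 -0.1883; -0.1883 0.7234]  S=[2.3392]  K=[0.7129; -0.1516]  nu=[6.1887]  x^+=[1.7932, -0.4602]  P^+=[0.4355 0.0646; 0.0646 0.6696]
step 2: x^-=[2.2001, -0.7406]  P^-=[0.9204 0.0290; 0.0290 0.7073]  S=[1.5344]  K=[0.5955; -0.0871]  nu=[0.7296]  x^+=[2.6345, -0.8042]  P^+=[0.3763 0.1086; 0.1086 0.6956]
step 3: x^-=[3.2208, -1.1944]  P^-=[0.8380 0.0906; 0.0906 0.7082]  S=[1.4238]  K=[0.5739; -0.0508]  nu=[-5.8455]  x^+=[-0.1342, -0.8976]  P^+=[0.3690 0.1321; 0.1321 0.7046]

K[1,0] = -0.0508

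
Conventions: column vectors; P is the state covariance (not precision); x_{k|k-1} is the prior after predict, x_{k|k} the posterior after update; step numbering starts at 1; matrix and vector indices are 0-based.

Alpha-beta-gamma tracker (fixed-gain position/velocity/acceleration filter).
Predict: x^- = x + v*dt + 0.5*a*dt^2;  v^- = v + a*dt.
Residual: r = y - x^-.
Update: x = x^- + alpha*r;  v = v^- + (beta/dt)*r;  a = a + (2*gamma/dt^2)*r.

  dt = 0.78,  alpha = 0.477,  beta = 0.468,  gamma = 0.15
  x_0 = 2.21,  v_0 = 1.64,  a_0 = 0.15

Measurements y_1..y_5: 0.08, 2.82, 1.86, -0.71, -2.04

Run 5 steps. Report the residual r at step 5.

step 1: x_pred=3.5348  r=-3.4548  x^+=1.8869  v^+=-0.3159  a^+=-1.5536
step 2: x_pred=1.1679  r=1.6521  x^+=1.9559  v^+=-0.5364  a^+=-0.7389
step 3: x_pred=1.3128  r=0.5472  x^+=1.5738  v^+=-0.7844  a^+=-0.4691
step 4: x_pred=0.8193  r=-1.5293  x^+=0.0898  v^+=-2.0679  a^+=-1.2231
step 5: x_pred=-1.8952  r=-0.1448  x^+=-1.9643  v^+=-3.1088  a^+=-1.2945

resid = -0.1448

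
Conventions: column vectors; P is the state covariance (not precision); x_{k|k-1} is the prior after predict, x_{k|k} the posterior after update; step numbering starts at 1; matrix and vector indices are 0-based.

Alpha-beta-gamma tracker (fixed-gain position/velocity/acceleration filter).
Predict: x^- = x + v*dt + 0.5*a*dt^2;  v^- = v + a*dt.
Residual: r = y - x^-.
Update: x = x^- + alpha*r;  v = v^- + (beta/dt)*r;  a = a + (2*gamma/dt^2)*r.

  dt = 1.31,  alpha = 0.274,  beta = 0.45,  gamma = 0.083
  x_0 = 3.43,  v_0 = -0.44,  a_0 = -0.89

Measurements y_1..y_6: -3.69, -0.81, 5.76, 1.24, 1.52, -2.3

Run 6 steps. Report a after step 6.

a_post = 0.0678

step 1: x_pred=2.0899  r=-5.7799  x^+=0.5062  v^+=-3.5914  a^+=-1.4491
step 2: x_pred=-5.4419  r=4.6319  x^+=-4.1727  v^+=-3.8986  a^+=-1.0011
step 3: x_pred=-10.1388  r=15.8988  x^+=-5.7826  v^+=0.2515  a^+=0.5369
step 4: x_pred=-4.9925  r=6.2325  x^+=-3.2848  v^+=3.0957  a^+=1.1397
step 5: x_pred=1.7485  r=-0.2285  x^+=1.6859  v^+=4.5102  a^+=1.1176
step 6: x_pred=8.5533  r=-10.8533  x^+=5.5795  v^+=2.2461  a^+=0.0678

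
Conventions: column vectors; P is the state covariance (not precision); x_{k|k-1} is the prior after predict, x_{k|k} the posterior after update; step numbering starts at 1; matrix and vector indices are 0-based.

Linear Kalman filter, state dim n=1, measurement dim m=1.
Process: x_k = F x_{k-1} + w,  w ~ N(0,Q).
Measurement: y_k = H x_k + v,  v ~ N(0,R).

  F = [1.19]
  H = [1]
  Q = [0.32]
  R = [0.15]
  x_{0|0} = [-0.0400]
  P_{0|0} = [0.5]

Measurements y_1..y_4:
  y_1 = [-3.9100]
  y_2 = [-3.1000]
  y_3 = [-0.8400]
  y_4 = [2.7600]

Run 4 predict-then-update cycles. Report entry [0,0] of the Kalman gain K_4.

step 1: x^-=[-0.0476]  P^-=[1.0280]  S=[1.1780]  K=[0.8727]  nu=[-3.8624]  x^+=[-3.4182]  P^+=[0.1309]
step 2: x^-=[-4.0677]  P^-=[0.5054]  S=[0.6554]  K=[0.7711]  nu=[0.9677]  x^+=[-3.3215]  P^+=[0.1157]
step 3: x^-=[-3.9526]  P^-=[0.4838]  S=[0.6338]  K=[0.7633]  nu=[3.1126]  x^+=[-1.5766]  P^+=[0.1145]
step 4: x^-=[-1.8762]  P^-=[0.4821]  S=[0.6321]  K=[0.7627]  nu=[4.6362]  x^+=[1.6599]  P^+=[0.1144]

K[0,0] = 0.7627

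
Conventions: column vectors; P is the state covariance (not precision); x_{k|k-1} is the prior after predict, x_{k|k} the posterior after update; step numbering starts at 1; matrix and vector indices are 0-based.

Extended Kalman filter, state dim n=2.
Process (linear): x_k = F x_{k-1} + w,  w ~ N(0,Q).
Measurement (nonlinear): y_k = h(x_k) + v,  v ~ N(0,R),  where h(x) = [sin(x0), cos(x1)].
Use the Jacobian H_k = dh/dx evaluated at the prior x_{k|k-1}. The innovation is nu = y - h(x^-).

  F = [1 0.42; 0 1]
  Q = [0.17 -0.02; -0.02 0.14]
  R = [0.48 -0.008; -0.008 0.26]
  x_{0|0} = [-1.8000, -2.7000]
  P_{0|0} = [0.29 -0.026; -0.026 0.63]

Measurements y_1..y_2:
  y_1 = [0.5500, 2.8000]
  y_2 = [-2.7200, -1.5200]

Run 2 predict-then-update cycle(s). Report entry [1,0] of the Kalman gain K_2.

K[1,0] = -0.2373

step 1: x^-=[-2.9340, -2.7000]  P^-=[0.5493 0.2186; 0.2186 0.7700]  H_jac=[-0.9785 0.0000; 0.0000 0.4274]  S=[1.0060 -0.0994; -0.0994 0.4006]  K=[-0.5241 0.1031; -0.1348 0.7879]  nu=[0.7561, 3.7041]  x^+=[-2.9483, 0.1167]  P^+=[0.2579 0.0725; 0.0725 0.4819]
step 2: x^-=[-2.8993, 0.1167]  P^-=[0.5739 0.2549; 0.2549 0.6219]  H_jac=[-0.9708 0.0000; 0.0000 -0.1164]  S=[1.0208 0.0208; 0.0208 0.2684]  K=[-0.5444 -0.0684; -0.2373 -0.2513]  nu=[-2.4801, -2.5132]  x^+=[-1.3774, 1.3369]  P^+=[0.2686 0.1153; 0.1153 0.5449]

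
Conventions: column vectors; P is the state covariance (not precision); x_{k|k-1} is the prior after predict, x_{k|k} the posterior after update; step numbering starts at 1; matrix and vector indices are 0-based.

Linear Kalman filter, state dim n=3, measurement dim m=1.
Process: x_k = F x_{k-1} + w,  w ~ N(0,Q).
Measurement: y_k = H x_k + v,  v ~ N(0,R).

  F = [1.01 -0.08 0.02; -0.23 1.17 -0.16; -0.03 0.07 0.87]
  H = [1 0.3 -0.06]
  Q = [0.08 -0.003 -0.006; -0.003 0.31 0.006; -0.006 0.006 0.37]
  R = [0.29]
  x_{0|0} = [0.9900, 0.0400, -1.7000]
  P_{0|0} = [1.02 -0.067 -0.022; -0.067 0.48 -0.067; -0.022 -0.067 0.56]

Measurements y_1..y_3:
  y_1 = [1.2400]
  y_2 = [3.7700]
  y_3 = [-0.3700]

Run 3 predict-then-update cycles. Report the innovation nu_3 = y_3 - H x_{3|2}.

innov = [-2.7778]

step 1: x^-=[0.9627, 0.0911, -1.5059]  P^-=[1.1340 -0.3658 -0.0495; -0.3658 1.0949 -0.0853; -0.0495 -0.0853 0.7904]  S=[1.3148]  K=[0.7812; -0.0245; -0.0932]  nu=[0.1596]  x^+=[1.0874, 0.0872, -1.5208]  P^+=[0.3315 -0.3406 0.0462; -0.3406 1.0941 -0.0883; 0.0462 -0.0883 0.7790]
step 2: x^-=[1.0609, 0.0952, -1.3496]  P^-=[0.4827 -0.6046 0.0131; -0.6046 2.0650 -0.0910; 0.0131 -0.0910 0.9535]  S=[0.6009]  K=[0.5001; 0.0339; -0.1189]  nu=[2.5996]  x^+=[2.3610, 0.1833, -1.6586]  P^+=[0.3324 -0.6148 0.0488; -0.6148 2.0643 -0.0886; 0.0488 -0.0886 0.9450]
step 3: x^-=[2.3367, -0.0631, -1.5010]  P^-=[0.5343 -1.0256 -0.0072; -1.0256 3.5453 -0.0215; -0.0072 -0.0215 1.0850]  S=[0.5335]  K=[0.4255; 0.0736; -0.1476]  nu=[-2.7778]  x^+=[1.1547, -0.2677, -1.0910]  P^+=[0.4377 -1.0423 0.0263; -1.0423 3.5424 -0.0157; 0.0263 -0.0157 1.0733]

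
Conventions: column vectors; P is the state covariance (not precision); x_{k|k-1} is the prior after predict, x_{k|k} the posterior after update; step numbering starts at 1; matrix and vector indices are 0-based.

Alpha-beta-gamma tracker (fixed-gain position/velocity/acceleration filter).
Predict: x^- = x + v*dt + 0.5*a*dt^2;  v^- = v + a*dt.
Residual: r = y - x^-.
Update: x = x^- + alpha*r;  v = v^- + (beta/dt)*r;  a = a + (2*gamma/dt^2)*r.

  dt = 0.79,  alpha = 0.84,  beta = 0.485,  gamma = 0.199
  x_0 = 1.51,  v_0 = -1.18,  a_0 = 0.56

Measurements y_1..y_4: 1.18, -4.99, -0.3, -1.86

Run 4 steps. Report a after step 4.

step 1: x_pred=0.7525  r=0.4275  x^+=1.1116  v^+=-0.4752  a^+=0.8326
step 2: x_pred=0.9960  r=-5.9860  x^+=-4.0322  v^+=-3.4924  a^+=-2.9848
step 3: x_pred=-7.7226  r=7.4226  x^+=-1.4876  v^+=-1.2935  a^+=1.7487
step 4: x_pred=-1.9638  r=0.1038  x^+=-1.8766  v^+=0.1518  a^+=1.8149

a_post = 1.8149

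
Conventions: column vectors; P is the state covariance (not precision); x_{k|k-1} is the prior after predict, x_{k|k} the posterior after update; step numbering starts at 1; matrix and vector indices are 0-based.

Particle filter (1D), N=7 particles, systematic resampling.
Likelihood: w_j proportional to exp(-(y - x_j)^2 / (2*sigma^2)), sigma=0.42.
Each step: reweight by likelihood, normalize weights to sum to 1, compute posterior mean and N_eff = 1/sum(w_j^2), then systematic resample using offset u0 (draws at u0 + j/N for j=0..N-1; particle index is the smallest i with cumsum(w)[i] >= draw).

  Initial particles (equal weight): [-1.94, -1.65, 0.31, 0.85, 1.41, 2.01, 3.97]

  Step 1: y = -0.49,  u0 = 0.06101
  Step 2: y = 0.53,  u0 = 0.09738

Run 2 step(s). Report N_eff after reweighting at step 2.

N_eff = 6.0000

step 1: w=[0.0133, 0.1138, 0.8409, 0.0318, 0.0002, 0.0000, 0.0000]  mean=0.0743  Neff=1.3865  idx=[1, 2, 2, 2, 2, 2, 2]
step 2: w=[0.0000, 0.1667, 0.1667, 0.1667, 0.1667, 0.1667, 0.1667]  mean=0.3100  Neff=6.0000  idx=[1, 2, 3, 4, 5, 5, 6]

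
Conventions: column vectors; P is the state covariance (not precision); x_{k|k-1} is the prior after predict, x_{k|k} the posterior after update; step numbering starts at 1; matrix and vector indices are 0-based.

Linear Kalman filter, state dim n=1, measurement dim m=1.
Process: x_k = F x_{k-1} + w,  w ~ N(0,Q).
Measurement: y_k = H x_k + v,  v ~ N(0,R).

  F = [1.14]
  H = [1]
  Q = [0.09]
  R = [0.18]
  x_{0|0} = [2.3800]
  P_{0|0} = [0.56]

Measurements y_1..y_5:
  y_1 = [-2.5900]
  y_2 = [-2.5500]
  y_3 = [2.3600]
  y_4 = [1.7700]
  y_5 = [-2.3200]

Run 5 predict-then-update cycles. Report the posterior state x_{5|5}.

x_post = [-0.7199]

step 1: x^-=[2.7132]  P^-=[0.8178]  S=[0.9978]  K=[0.8196]  nu=[-5.3032]  x^+=[-1.6333]  P^+=[0.1475]
step 2: x^-=[-1.8620]  P^-=[0.2817]  S=[0.4617]  K=[0.6102]  nu=[-0.6880]  x^+=[-2.2818]  P^+=[0.1098]
step 3: x^-=[-2.6012]  P^-=[0.2327]  S=[0.4127]  K=[0.5639]  nu=[4.9612]  x^+=[0.1963]  P^+=[0.1015]
step 4: x^-=[0.2238]  P^-=[0.2219]  S=[0.4019]  K=[0.5521]  nu=[1.5462]  x^+=[1.0775]  P^+=[0.0994]
step 5: x^-=[1.2284]  P^-=[0.2192]  S=[0.3992]  K=[0.5491]  nu=[-3.5484]  x^+=[-0.7199]  P^+=[0.0988]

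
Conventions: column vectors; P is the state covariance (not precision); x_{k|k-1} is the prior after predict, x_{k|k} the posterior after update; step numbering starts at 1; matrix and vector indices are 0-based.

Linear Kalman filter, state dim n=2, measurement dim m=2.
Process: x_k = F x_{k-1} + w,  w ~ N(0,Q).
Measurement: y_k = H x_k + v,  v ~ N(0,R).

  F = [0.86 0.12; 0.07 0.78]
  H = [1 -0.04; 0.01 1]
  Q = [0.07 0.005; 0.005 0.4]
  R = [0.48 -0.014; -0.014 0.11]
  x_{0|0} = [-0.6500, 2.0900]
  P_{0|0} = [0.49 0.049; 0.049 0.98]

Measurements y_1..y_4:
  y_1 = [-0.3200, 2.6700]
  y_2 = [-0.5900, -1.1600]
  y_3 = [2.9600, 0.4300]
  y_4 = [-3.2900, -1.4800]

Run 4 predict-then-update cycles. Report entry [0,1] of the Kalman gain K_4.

K[0,1] = 0.0450

step 1: x^-=[-0.3082, 1.5847]  P^-=[0.4566 0.1595; 0.1595 1.0040]  S=[0.9255 0.1098; 0.1098 1.1172]  K=[0.4746 0.1002; 0.0224 0.8979]  nu=[0.0516, 1.0884]  x^+=[-0.1747, 2.5631]  P^+=[0.2265 0.0021; 0.0021 0.0984]
step 2: x^-=[0.1574, 1.9870]  P^-=[0.2394 0.0293; 0.0293 0.4612]  S=[0.7178 -0.0008; -0.0008 0.5718]  K=[0.3319 0.0558; 0.0160 0.8071]  nu=[-0.6679, -3.1486]  x^+=[-0.2402, -0.5649]  P^+=[0.1585 -0.0001; -0.0001 0.0886]
step 3: x^-=[-0.2743, -0.4574]  P^-=[0.1885 0.0228; 0.0228 0.4546]  S=[0.6674 -0.0075; -0.0075 0.5651]  K=[0.2816 0.0474; 0.0160 0.8051]  nu=[3.2160, 0.8902]  x^+=[0.6735, 0.3106]  P^+=[0.1345 -0.0001; -0.0001 0.0883]
step 4: x^-=[0.6165, 0.2894]  P^-=[0.1707 0.0213; 0.0213 0.4544]  S=[0.6498 -0.0092; -0.0092 0.5648]  K=[0.2621 0.0450; 0.0162 0.8051]  nu=[-3.8949, -1.7756]  x^+=[-0.4842, -1.2032]  P^+=[0.1252 0.0000; 0.0000 0.0883]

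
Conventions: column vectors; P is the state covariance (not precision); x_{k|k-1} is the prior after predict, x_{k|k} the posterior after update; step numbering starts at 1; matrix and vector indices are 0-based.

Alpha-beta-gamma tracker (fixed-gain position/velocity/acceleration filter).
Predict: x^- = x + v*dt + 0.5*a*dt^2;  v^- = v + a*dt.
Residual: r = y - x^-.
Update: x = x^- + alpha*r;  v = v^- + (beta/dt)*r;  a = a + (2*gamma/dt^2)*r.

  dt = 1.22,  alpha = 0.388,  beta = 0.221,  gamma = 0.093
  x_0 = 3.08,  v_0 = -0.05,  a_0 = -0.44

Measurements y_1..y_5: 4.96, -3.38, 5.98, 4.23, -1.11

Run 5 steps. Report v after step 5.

step 1: x_pred=2.6916  r=2.2684  x^+=3.5717  v^+=-0.1759  a^+=-0.1565
step 2: x_pred=3.2407  r=-6.6207  x^+=0.6718  v^+=-1.5661  a^+=-0.9839
step 3: x_pred=-1.9711  r=7.9511  x^+=1.1140  v^+=-1.3262  a^+=0.0097
step 4: x_pred=-0.4967  r=4.7267  x^+=1.3372  v^+=-0.4581  a^+=0.6004
step 5: x_pred=1.2252  r=-2.3352  x^+=0.3192  v^+=-0.1486  a^+=0.3086

v_post = -0.1486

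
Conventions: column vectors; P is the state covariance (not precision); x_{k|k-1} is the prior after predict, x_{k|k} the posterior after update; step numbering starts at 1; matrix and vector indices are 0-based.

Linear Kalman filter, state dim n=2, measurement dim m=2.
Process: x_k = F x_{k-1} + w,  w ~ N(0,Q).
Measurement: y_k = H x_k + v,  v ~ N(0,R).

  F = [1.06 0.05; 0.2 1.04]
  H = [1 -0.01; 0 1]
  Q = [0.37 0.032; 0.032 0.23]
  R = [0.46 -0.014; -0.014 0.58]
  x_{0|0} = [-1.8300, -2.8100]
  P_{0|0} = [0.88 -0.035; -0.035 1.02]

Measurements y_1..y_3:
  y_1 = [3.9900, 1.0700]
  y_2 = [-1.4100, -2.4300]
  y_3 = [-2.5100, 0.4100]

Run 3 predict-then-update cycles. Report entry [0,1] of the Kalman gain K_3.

step 1: x^-=[-2.0803, -3.2884]  P^-=[1.3576 0.2327; 0.2327 1.3539]  S=[1.8131 0.2051; 0.2051 1.9339]  K=[0.7428 0.0415; 0.0422 0.6956]  nu=[6.0374, 4.3584]  x^+=[2.5853, -0.0021]  P^+=[0.3412 0.0137; 0.0137 0.4029]
step 2: x^-=[2.7403, 0.5149]  P^-=[0.7559 0.1405; 0.1405 0.6851]  S=[1.2131 0.1197; 0.1197 1.2651]  K=[0.6167 0.0527; 0.0573 0.5361]  nu=[-4.1451, -2.9449]  x^+=[0.0286, -1.3014]  P^+=[0.2832 0.0220; 0.0220 0.3101]
step 3: x^-=[-0.0348, -1.3478]  P^-=[0.6913 0.1326; 0.1326 0.5859]  S=[1.1487 0.1127; 0.1127 1.1659]  K=[0.5951 0.0562; 0.0616 0.4966]  nu=[-2.4887, 1.7578]  x^+=[-1.4171, -0.6282]  P^+=[0.2732 0.0243; 0.0243 0.2872]

K[0,1] = 0.0562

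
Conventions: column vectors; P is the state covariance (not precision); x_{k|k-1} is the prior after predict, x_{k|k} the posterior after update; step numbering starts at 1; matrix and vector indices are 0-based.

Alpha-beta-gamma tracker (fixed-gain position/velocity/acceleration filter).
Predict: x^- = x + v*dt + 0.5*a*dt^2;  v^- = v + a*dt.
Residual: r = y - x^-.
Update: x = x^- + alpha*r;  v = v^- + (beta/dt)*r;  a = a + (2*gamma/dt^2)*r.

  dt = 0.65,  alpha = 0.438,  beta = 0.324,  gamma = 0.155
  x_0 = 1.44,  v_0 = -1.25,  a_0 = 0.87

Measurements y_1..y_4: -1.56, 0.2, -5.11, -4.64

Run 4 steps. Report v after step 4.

step 1: x_pred=0.8113  r=-2.3713  x^+=-0.2273  v^+=-1.8665  a^+=-0.8699
step 2: x_pred=-1.6243  r=1.8243  x^+=-0.8253  v^+=-1.5226  a^+=0.4687
step 3: x_pred=-1.7159  r=-3.3941  x^+=-3.2025  v^+=-2.9097  a^+=-2.0217
step 4: x_pred=-5.5209  r=0.8809  x^+=-5.1351  v^+=-3.7847  a^+=-1.3753

v_post = -3.7847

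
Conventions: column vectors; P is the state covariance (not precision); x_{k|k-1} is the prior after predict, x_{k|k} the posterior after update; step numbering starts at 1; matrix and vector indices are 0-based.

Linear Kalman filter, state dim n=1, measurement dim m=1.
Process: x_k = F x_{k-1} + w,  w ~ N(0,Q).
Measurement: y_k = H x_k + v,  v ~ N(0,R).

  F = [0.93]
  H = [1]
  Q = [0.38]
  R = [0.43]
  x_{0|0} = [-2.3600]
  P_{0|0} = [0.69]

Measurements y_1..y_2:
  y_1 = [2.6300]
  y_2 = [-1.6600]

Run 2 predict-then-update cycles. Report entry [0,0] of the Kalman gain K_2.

step 1: x^-=[-2.1948]  P^-=[0.9768]  S=[1.4068]  K=[0.6943]  nu=[4.8248]  x^+=[1.1552]  P^+=[0.2986]
step 2: x^-=[1.0744]  P^-=[0.6382]  S=[1.0682]  K=[0.5975]  nu=[-2.7344]  x^+=[-0.5593]  P^+=[0.2569]

K[0,0] = 0.5975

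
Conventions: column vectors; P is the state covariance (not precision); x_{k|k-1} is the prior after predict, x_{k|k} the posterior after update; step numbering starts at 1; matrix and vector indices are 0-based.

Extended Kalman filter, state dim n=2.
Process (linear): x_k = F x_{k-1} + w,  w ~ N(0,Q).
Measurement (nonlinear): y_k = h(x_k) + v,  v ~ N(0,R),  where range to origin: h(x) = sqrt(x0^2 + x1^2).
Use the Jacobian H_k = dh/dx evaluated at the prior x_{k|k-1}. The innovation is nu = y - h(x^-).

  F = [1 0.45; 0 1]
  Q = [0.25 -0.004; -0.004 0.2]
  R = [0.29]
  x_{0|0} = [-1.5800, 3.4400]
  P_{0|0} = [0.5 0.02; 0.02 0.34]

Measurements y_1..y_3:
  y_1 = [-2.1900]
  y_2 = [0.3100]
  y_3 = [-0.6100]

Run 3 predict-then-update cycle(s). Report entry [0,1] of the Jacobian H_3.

step 1: x^-=[-0.0320, 3.4400]  P^-=[0.8368 0.1690; 0.1690 0.5400]  H_jac=[-0.0093 1.0000]  S=[0.8269]  K=[0.1950; 0.6511]  nu=[-5.6301]  x^+=[-1.1297, -0.2259]  P^+=[0.8054 0.0640; 0.0640 0.1894]
step 2: x^-=[-1.2313, -0.2259]  P^-=[1.1514 0.1453; 0.1453 0.3894]  H_jac=[-0.9836 -0.1805]  S=[1.4682]  K=[-0.7892; -0.1452]  nu=[-0.9419]  x^+=[-0.4880, -0.0892]  P^+=[0.2369 -0.0230; -0.0230 0.3585]
step 3: x^-=[-0.5281, -0.0892]  P^-=[0.5388 0.1343; 0.1343 0.5585]  H_jac=[-0.9860 -0.1665]  S=[0.8735]  K=[-0.6339; -0.2581]  nu=[-1.1456]  x^+=[0.1980, 0.2065]  P^+=[0.1879 -0.0086; -0.0086 0.5003]

H_jac[0,1] = -0.1665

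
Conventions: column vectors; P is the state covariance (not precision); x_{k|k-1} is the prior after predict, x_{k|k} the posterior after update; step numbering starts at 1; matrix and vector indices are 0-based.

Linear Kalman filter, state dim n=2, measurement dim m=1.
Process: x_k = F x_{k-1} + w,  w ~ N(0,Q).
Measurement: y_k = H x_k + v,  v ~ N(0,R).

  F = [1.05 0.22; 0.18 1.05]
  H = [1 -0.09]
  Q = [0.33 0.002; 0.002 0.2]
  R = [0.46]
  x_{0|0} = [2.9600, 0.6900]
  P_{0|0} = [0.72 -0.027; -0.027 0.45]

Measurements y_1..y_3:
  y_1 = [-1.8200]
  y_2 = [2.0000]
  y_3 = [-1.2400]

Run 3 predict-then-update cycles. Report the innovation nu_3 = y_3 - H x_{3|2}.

step 1: x^-=[3.2598, 1.2573]  P^-=[1.1331 0.2112; 0.2112 0.7092]  S=[1.5608]  K=[0.7138; 0.0944]  nu=[-4.9666]  x^+=[-0.2853, 0.7884]  P^+=[0.3379 0.1060; 0.1060 0.6953]
step 2: x^-=[-0.1261, 0.7765]  P^-=[0.7851 0.3476; 0.3476 1.0176]  S=[1.1908]  K=[0.6331; 0.2150]  nu=[2.1960]  x^+=[1.2641, 1.2485]  P^+=[0.3079 0.1855; 0.1855 0.9626]
step 3: x^-=[1.6019, 1.5384]  P^-=[0.8018 0.4944; 0.4944 1.3414]  S=[1.1836]  K=[0.6398; 0.3157]  nu=[-2.7035]  x^+=[-0.1277, 0.6849]  P^+=[0.3173 0.2553; 0.2553 1.2234]

innov = [-2.7035]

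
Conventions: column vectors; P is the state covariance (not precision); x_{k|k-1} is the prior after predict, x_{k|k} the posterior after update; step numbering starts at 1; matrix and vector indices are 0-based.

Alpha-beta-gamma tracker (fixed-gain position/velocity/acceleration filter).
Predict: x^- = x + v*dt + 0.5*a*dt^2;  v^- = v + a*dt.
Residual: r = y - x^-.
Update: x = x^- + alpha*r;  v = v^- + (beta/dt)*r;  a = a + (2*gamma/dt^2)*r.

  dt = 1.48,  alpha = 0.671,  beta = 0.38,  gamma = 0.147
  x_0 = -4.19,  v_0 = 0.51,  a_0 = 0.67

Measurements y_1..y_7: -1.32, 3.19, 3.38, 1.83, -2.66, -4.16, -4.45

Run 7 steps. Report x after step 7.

x_post = -7.5531

step 1: x_pred=-2.7014  r=1.3814  x^+=-1.7745  v^+=1.8563  a^+=0.8554
step 2: x_pred=1.9097  r=1.2803  x^+=2.7688  v^+=3.4510  a^+=1.0273
step 3: x_pred=9.0014  r=-5.6214  x^+=5.2294  v^+=3.5281  a^+=0.2728
step 4: x_pred=10.7497  r=-8.9197  x^+=4.7646  v^+=1.6416  a^+=-0.9245
step 5: x_pred=6.1816  r=-8.8416  x^+=0.2489  v^+=-1.9968  a^+=-2.1112
step 6: x_pred=-5.0186  r=0.8586  x^+=-4.4425  v^+=-4.9009  a^+=-1.9960
step 7: x_pred=-13.8818  r=9.4318  x^+=-7.5531  v^+=-5.4333  a^+=-0.7300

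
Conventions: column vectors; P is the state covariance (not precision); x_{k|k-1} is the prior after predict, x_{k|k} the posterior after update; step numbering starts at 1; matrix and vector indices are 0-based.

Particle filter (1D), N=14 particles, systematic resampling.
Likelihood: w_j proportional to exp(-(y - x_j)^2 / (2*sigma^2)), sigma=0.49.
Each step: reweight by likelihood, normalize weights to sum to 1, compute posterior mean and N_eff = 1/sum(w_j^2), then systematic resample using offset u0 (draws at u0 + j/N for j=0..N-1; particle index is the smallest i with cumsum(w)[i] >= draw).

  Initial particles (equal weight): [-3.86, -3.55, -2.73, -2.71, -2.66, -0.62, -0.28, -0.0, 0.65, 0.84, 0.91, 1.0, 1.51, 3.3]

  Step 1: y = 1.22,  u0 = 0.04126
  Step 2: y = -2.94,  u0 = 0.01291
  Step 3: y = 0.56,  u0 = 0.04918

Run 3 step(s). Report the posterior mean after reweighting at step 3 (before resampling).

post_mean = 0.6618

step 1: w=[0.0000, 0.0000, 0.0000, 0.0000, 0.0000, 0.0002, 0.0024, 0.0117, 0.1315, 0.1915, 0.2117, 0.2339, 0.2171, 0.0000]  mean=1.0000  Neff=4.9810  idx=[8, 8, 9, 9, 9, 10, 10, 10, 11, 11, 11, 12, 12, 12]
step 2: w=[0.4488, 0.4488, 0.0243, 0.0243, 0.0243, 0.0080, 0.0080, 0.0080, 0.0019, 0.0019, 0.0019, 0.0000, 0.0000, 0.0000]  mean=0.6720  Neff=2.4705  idx=[0, 0, 0, 0, 0, 0, 0, 1, 1, 1, 1, 1, 1, 3]
step 3: w=[0.0721, 0.0721, 0.0721, 0.0721, 0.0721, 0.0721, 0.0721, 0.0721, 0.0721, 0.0721, 0.0721, 0.0721, 0.0721, 0.0623]  mean=0.6618  Neff=13.9825  idx=[0, 1, 2, 3, 4, 5, 6, 7, 8, 9, 10, 11, 12, 13]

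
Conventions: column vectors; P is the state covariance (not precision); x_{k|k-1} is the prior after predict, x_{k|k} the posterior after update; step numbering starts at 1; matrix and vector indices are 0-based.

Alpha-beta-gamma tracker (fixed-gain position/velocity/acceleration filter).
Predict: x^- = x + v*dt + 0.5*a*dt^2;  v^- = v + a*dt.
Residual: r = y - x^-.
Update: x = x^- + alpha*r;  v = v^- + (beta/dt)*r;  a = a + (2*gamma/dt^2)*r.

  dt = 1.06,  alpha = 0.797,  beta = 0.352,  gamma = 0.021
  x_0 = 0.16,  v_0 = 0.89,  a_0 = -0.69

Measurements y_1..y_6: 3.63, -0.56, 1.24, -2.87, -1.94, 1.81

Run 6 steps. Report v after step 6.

v_post = -0.3919

step 1: x_pred=0.7158  r=2.9142  x^+=3.0384  v^+=1.1263  a^+=-0.5811
step 2: x_pred=3.9059  r=-4.4659  x^+=0.3466  v^+=-0.9726  a^+=-0.7480
step 3: x_pred=-1.1046  r=2.3446  x^+=0.7640  v^+=-0.9869  a^+=-0.6604
step 4: x_pred=-0.6530  r=-2.2170  x^+=-2.4200  v^+=-2.4231  a^+=-0.7432
step 5: x_pred=-5.4060  r=3.4660  x^+=-2.6436  v^+=-2.0599  a^+=-0.6137
step 6: x_pred=-5.1719  r=6.9819  x^+=0.3927  v^+=-0.3919  a^+=-0.3527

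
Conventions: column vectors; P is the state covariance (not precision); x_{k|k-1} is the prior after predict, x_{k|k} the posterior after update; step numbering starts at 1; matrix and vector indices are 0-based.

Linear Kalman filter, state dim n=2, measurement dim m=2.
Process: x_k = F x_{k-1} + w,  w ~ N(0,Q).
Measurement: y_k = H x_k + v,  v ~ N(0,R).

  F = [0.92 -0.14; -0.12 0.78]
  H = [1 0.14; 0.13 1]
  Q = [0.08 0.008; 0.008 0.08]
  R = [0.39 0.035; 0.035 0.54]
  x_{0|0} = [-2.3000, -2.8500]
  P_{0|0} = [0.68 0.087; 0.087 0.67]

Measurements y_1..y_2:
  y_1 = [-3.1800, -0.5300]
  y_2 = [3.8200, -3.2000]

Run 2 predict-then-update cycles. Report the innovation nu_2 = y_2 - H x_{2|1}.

step 1: x^-=[-1.7170, -1.9470]  P^-=[0.6463 -0.0763; -0.0763 0.4811]  S=[1.0243 0.1086; 0.1086 1.0122]  K=[0.6268 -0.0597; -0.0588 0.4718]  nu=[-1.1904, 1.6402]  x^+=[-2.5611, -1.1031]  P^+=[0.2483 -0.0426; -0.0426 0.2583]
step 2: x^-=[-2.2018, -0.5531]  P^-=[0.3062 -0.0789; -0.0789 0.2487]  S=[0.6790 0.0293; 0.0293 0.7733]  K=[0.4376 -0.0671; -0.0783 0.3113]  nu=[6.0992, -2.3607]  x^+=[0.6258, -1.7657]  P^+=[0.1744 -0.0436; -0.0436 0.1710]

innov = [6.0992, -2.3607]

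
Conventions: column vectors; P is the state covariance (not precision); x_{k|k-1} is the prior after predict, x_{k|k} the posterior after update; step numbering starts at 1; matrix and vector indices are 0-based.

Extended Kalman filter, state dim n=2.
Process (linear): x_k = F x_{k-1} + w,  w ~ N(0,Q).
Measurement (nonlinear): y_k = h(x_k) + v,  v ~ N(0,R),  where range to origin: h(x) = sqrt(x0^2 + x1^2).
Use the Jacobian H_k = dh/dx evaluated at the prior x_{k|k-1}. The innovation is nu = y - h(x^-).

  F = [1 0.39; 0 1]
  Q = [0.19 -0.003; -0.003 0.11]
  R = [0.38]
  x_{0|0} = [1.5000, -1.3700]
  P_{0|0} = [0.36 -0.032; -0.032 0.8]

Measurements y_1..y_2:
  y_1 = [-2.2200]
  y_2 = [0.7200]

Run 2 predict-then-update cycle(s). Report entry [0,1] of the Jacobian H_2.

H_jac[0,1] = 0.8059

step 1: x^-=[0.9657, -1.3700]  P^-=[0.6467 0.2770; 0.2770 0.9100]  H_jac=[0.5761 -0.8173]  S=[0.9417]  K=[0.1552; -0.6203]  nu=[-3.8961]  x^+=[0.3608, 1.0470]  P^+=[0.6240 0.3677; 0.3677 0.5476]
step 2: x^-=[0.7692, 1.0470]  P^-=[1.1841 0.5783; 0.5783 0.6576]  H_jac=[0.5921 0.8059]  S=[1.7740]  K=[0.6579; 0.4917]  nu=[-0.5791]  x^+=[0.3882, 0.7622]  P^+=[0.4163 0.0044; 0.0044 0.2287]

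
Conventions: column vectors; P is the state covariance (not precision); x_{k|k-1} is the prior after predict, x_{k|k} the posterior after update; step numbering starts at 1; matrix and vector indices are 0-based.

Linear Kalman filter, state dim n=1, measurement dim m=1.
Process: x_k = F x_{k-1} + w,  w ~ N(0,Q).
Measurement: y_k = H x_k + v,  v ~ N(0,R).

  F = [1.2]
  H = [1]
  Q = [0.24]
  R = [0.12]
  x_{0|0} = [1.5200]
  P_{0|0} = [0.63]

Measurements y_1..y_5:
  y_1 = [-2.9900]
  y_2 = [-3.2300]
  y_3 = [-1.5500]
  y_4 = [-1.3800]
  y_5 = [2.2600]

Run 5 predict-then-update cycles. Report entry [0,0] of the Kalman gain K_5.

K[0,0] = 0.7554

step 1: x^-=[1.8240]  P^-=[1.1472]  S=[1.2672]  K=[0.9053]  nu=[-4.8140]  x^+=[-2.5341]  P^+=[0.1086]
step 2: x^-=[-3.0410]  P^-=[0.3964]  S=[0.5164]  K=[0.7676]  nu=[-0.1890]  x^+=[-3.1861]  P^+=[0.0921]
step 3: x^-=[-3.8233]  P^-=[0.3726]  S=[0.4926]  K=[0.7564]  nu=[2.2733]  x^+=[-2.1037]  P^+=[0.0908]
step 4: x^-=[-2.5245]  P^-=[0.3707]  S=[0.4907]  K=[0.7555]  nu=[1.1445]  x^+=[-1.6599]  P^+=[0.0907]
step 5: x^-=[-1.9919]  P^-=[0.3705]  S=[0.4905]  K=[0.7554]  nu=[4.2519]  x^+=[1.2199]  P^+=[0.0906]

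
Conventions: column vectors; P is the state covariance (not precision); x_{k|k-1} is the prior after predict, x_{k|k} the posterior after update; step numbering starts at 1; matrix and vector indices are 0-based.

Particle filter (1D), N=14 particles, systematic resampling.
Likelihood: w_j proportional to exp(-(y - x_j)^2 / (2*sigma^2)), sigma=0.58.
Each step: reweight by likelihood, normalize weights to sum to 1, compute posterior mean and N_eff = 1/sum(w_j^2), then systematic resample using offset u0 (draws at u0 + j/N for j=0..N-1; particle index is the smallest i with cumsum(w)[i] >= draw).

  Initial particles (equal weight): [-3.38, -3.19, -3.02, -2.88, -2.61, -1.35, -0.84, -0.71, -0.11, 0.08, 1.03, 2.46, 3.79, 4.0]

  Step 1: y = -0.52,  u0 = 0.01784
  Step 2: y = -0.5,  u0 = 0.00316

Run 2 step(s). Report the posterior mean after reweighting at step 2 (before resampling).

step 1: w=[0.0000, 0.0000, 0.0000, 0.0001, 0.0004, 0.1009, 0.2412, 0.2662, 0.2188, 0.1645, 0.0079, 0.0000, 0.0000, 0.0000]  mean=-0.5320  Neff=4.6683  idx=[5, 5, 6, 6, 6, 7, 7, 7, 7, 8, 8, 8, 9, 9]
step 2: w=[0.0324, 0.0324, 0.0797, 0.0797, 0.0797, 0.0887, 0.0887, 0.0887, 0.0887, 0.0755, 0.0755, 0.0755, 0.0574, 0.0574]  mean=-0.5558  Neff=13.1025  idx=[0, 2, 3, 3, 4, 5, 6, 7, 8, 8, 9, 10, 11, 12]

post_mean = -0.5558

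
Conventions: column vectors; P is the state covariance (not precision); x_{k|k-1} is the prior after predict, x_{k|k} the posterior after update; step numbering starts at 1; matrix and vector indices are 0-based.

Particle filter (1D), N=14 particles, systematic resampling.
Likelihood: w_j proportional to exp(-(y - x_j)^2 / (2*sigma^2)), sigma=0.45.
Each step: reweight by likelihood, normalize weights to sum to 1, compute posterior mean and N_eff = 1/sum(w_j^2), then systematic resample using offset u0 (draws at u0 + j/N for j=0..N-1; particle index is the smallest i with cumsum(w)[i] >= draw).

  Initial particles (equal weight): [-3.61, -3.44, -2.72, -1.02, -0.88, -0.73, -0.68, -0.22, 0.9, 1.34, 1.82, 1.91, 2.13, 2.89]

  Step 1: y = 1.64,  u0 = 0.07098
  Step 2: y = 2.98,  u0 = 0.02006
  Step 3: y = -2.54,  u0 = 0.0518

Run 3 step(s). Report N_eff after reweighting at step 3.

step 1: w=[0.0000, 0.0000, 0.0000, 0.0000, 0.0000, 0.0000, 0.0000, 0.0001, 0.0763, 0.2361, 0.2722, 0.2463, 0.1630, 0.0062]  mean=1.7157  Neff=4.4872  idx=[8, 9, 9, 9, 10, 10, 10, 10, 11, 11, 11, 12, 12, 13]
step 2: w=[0.0000, 0.0008, 0.0008, 0.0008, 0.0220, 0.0220, 0.0220, 0.0220, 0.0361, 0.0361, 0.0361, 0.1023, 0.1023, 0.5970]  mean=2.5308  Neff=2.6100  idx=[4, 8, 10, 11, 12, 12, 13, 13, 13, 13, 13, 13, 13, 13]
step 3: w=[0.7780, 0.1098, 0.1098, 0.0008, 0.0008, 0.0008, 0.0000, 0.0000, 0.0000, 0.0000, 0.0000, 0.0000, 0.0000, 0.0000]  mean=1.8405  Neff=1.5887  idx=[0, 0, 0, 0, 0, 0, 0, 0, 0, 0, 0, 1, 2, 2]

N_eff = 1.5887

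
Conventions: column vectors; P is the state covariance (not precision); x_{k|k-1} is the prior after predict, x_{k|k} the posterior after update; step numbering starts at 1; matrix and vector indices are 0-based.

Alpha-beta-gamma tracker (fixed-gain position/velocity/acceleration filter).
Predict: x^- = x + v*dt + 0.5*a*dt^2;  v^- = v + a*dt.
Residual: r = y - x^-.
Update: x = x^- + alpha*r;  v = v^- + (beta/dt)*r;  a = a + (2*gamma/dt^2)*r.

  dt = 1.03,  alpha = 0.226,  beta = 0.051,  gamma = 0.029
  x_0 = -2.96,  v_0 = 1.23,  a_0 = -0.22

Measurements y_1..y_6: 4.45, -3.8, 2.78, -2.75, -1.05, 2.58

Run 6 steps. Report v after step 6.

v_post = -0.1576

step 1: x_pred=-1.8098  r=6.2598  x^+=-0.3951  v^+=1.3134  a^+=0.1222
step 2: x_pred=1.0225  r=-4.8225  x^+=-0.0674  v^+=1.2005  a^+=-0.1414
step 3: x_pred=1.0941  r=1.6859  x^+=1.4751  v^+=1.1383  a^+=-0.0493
step 4: x_pred=2.6214  r=-5.3714  x^+=1.4075  v^+=0.8216  a^+=-0.3429
step 5: x_pred=2.0718  r=-3.1218  x^+=1.3663  v^+=0.3138  a^+=-0.5136
step 6: x_pred=1.4171  r=1.1629  x^+=1.6799  v^+=-0.1576  a^+=-0.4500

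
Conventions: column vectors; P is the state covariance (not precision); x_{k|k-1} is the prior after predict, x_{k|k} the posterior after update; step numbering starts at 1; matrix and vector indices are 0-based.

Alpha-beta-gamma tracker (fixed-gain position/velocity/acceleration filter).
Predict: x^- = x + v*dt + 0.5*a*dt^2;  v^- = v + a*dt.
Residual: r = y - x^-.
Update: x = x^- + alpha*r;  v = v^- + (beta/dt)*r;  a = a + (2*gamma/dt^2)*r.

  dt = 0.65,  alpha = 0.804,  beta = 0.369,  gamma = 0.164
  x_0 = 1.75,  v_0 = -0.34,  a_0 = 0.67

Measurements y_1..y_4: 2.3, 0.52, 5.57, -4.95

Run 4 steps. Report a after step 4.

step 1: x_pred=1.6705  r=0.6295  x^+=2.1766  v^+=0.4528  a^+=1.1587
step 2: x_pred=2.7157  r=-2.1957  x^+=0.9504  v^+=-0.0405  a^+=-0.5460
step 3: x_pred=0.8087  r=4.7613  x^+=4.6368  v^+=2.3076  a^+=3.1504
step 4: x_pred=6.8022  r=-11.7522  x^+=-2.6466  v^+=-2.3163  a^+=-5.9732

a_post = -5.9732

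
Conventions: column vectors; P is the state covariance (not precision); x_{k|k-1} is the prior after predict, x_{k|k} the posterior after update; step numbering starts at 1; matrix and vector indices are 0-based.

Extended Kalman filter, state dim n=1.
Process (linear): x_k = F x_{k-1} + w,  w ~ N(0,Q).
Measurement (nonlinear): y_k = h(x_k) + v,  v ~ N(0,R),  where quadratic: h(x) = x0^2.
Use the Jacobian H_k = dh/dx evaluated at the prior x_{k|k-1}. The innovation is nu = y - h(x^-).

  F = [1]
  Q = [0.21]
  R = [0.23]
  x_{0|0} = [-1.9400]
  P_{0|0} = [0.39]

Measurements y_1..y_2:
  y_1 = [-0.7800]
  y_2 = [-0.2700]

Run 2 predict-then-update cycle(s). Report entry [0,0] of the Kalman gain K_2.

K[0,0] = -0.4471

step 1: x^-=[-1.9400]  P^-=[0.6000]  H_jac=[-3.8800]  S=[9.2626]  K=[-0.2513]  nu=[-4.5436]  x^+=[-0.7980]  P^+=[0.0149]
step 2: x^-=[-0.7980]  P^-=[0.2249]  H_jac=[-1.5961]  S=[0.8029]  K=[-0.4471]  nu=[-0.9069]  x^+=[-0.3926]  P^+=[0.0644]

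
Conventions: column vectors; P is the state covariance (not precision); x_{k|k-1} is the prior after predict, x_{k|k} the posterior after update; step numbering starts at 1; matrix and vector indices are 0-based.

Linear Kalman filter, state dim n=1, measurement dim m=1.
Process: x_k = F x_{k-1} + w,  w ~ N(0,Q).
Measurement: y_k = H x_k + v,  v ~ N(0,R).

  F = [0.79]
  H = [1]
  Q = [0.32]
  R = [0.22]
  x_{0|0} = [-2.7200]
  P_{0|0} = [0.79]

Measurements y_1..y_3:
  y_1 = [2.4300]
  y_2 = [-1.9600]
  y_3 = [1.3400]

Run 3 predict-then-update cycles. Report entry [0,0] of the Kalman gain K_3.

K[0,0] = 0.6512

step 1: x^-=[-2.1488]  P^-=[0.8130]  S=[1.0330]  K=[0.7870]  nu=[4.5788]  x^+=[1.4549]  P^+=[0.1731]
step 2: x^-=[1.1494]  P^-=[0.4281]  S=[0.6481]  K=[0.6605]  nu=[-3.1094]  x^+=[-0.9045]  P^+=[0.1453]
step 3: x^-=[-0.7145]  P^-=[0.4107]  S=[0.6307]  K=[0.6512]  nu=[2.0545]  x^+=[0.6233]  P^+=[0.1433]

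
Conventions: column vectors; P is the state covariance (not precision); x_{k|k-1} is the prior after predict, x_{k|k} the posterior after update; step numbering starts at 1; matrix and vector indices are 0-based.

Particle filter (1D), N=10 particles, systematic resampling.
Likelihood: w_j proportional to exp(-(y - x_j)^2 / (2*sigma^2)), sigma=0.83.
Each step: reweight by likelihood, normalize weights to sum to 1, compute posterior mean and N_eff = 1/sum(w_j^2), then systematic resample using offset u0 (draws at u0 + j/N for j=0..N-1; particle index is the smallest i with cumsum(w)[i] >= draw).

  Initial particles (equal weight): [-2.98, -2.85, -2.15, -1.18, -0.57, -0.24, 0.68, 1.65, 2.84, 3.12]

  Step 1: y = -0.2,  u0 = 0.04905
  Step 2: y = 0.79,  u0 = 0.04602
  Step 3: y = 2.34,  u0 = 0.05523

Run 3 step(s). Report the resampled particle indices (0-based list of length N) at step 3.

resampled_idx = [5, 5, 6, 6, 7, 7, 8, 8, 9, 9]

step 1: w=[0.0012, 0.0020, 0.0202, 0.1591, 0.2892, 0.3191, 0.1821, 0.0266, 0.0004, 0.0001]  mean=-0.3125  Neff=4.0806  idx=[3, 3, 4, 4, 4, 5, 5, 5, 6, 6]
step 2: w=[0.0140, 0.0140, 0.0611, 0.0611, 0.0611, 0.1083, 0.1083, 0.1083, 0.2319, 0.2319]  mean=0.0999  Neff=6.4797  idx=[2, 3, 5, 6, 7, 8, 8, 8, 9, 9]
step 3: w=[0.0030, 0.0030, 0.0113, 0.0113, 0.0113, 0.1920, 0.1920, 0.1920, 0.1920, 0.1920]  mean=0.6412  Neff=5.4138  idx=[5, 5, 6, 6, 7, 7, 8, 8, 9, 9]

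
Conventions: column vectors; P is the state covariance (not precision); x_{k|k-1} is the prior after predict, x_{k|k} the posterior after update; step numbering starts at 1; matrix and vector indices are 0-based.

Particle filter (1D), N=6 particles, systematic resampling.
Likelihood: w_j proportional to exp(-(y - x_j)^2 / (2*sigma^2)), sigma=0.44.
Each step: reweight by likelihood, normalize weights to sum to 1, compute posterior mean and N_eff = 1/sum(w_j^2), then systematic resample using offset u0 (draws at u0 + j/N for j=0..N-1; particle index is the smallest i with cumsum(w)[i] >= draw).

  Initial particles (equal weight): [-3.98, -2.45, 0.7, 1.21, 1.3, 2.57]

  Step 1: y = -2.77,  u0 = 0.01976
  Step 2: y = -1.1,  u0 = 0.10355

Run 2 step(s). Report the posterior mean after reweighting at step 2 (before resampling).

step 1: w=[0.0288, 0.9712, 0.0000, 0.0000, 0.0000, 0.0000]  mean=-2.4941  Neff=1.0593  idx=[0, 1, 1, 1, 1, 1]
step 2: w=[0.0000, 0.2000, 0.2000, 0.2000, 0.2000, 0.2000]  mean=-2.4500  Neff=5.0000  idx=[1, 2, 3, 4, 4, 5]

post_mean = -2.4500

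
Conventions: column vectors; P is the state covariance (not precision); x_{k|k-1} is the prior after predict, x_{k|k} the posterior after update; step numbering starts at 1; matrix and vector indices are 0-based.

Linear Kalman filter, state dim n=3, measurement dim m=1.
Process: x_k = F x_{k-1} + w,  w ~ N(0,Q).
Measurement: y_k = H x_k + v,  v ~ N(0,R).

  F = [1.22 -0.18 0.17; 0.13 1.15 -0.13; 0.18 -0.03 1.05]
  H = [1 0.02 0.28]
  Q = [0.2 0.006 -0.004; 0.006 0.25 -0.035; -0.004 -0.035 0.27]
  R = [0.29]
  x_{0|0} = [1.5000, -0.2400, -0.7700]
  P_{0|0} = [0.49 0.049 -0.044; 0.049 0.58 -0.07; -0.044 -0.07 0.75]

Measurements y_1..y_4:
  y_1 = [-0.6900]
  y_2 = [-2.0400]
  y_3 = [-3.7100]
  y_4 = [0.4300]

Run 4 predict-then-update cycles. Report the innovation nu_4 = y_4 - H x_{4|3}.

step 1: x^-=[1.7423, 0.0191, -0.5313]  P^-=[0.9343 0.0054 0.1931; 0.0054 1.0751 -0.2257; 0.1931 -0.2257 1.1005]  S=[1.4168]  K=[0.6977; -0.0257; 0.3506]  nu=[-2.2839]  x^+=[0.1489, 0.0777, -1.3320]  P^+=[0.2447 0.0307 -0.1534; 0.0307 1.0741 -0.2130; -0.1534 -0.2130 0.9264]
step 2: x^-=[-0.0588, 0.2819, -1.3742]  P^-=[0.5616 -0.1813 0.0588; -0.1813 1.7684 -0.4619; 0.0588 -0.4619 1.2553]  S=[0.9713]  K=[0.5915; -0.2834; 0.4129]  nu=[-1.6021]  x^+=[-1.0064, 0.7359, -2.0357]  P^+=[0.2218 -0.0185 -0.1784; -0.0185 1.6904 -0.3482; -0.1784 -0.3482 1.0897]
step 3: x^-=[-1.7063, 0.9801, -2.3408]  P^-=[0.5719 -0.4102 0.0832; -0.4102 2.6123 -0.6827; 0.0832 -0.6827 1.4348]  S=[0.9980]  K=[0.5882; -0.5502; 0.4723]  nu=[-1.3679]  x^+=[-2.5109, 1.7327, -2.9868]  P^+=[0.2266 -0.0872 -0.1940; -0.0872 2.3102 -0.4233; -0.1940 -0.4233 1.2122]
step 4: x^-=[-3.8829, 2.0545, -3.6401]  P^-=[0.6310 -0.6496 0.1084; -0.6496 3.4366 -0.8273; 0.1084 -0.8273 1.5701]  S=[1.0709]  K=[0.6054; -0.7587; 0.4963]  nu=[5.2910]  x^+=[-0.6797, -1.9600, -1.0141]  P^+=[0.2385 -0.1577 -0.2134; -0.1577 2.8201 -0.4241; -0.2134 -0.4241 1.3064]

innov = [5.2910]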